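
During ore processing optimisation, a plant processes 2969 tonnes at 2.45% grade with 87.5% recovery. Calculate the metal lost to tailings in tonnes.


9.0926 tonnes

Total metal in feed:
= 2969 * 2.45 / 100 = 72.7405 tonnes
Metal recovered:
= 72.7405 * 87.5 / 100 = 63.6479375 tonnes
Metal lost to tailings:
= 72.7405 - 63.6479375
= 9.0926 tonnes


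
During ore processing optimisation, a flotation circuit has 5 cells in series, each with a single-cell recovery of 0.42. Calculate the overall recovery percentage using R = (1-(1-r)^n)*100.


Complement of single-cell recovery:
1 - r = 1 - 0.42 = 0.58
Raise to power n:
(1 - r)^5 = 0.58^5 = 0.0656356768
Overall recovery:
R = (1 - 0.0656356768) * 100
= 93.4364%

93.4364%


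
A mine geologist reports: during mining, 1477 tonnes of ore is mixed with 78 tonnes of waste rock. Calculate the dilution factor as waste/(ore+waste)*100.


5.0161%

Total material = ore + waste
= 1477 + 78 = 1555 tonnes
Dilution = waste / total * 100
= 78 / 1555 * 100
= 0.0501607717 * 100
= 5.0161%


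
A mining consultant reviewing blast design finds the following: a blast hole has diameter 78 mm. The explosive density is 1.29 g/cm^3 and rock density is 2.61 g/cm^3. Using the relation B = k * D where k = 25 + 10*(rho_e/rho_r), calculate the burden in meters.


2.3355 m

First, compute k:
rho_e / rho_r = 1.29 / 2.61 = 0.4942528736
k = 25 + 10 * 0.4942528736 = 29.94252874
Then, compute burden:
B = k * D / 1000 = 29.94252874 * 78 / 1000
= 2335.517241 / 1000
= 2.3355 m


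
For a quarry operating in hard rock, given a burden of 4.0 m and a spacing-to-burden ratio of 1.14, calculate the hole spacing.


Spacing = burden * ratio
= 4.0 * 1.14
= 4.56 m

4.56 m


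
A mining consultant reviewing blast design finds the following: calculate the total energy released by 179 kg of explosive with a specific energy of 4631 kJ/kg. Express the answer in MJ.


828.949 MJ

Energy = mass * specific_energy / 1000
= 179 * 4631 / 1000
= 828949 / 1000
= 828.949 MJ


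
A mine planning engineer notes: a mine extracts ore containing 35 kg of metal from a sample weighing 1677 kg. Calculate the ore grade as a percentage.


Ore grade = (metal mass / ore mass) * 100
= (35 / 1677) * 100
= 0.02087060227 * 100
= 2.0871%

2.0871%


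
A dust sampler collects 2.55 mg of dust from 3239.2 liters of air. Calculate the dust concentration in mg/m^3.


0.7872 mg/m^3

Convert liters to m^3: 1 m^3 = 1000 L
Concentration = mass / volume * 1000
= 2.55 / 3239.2 * 1000
= 0.0007872314152 * 1000
= 0.7872 mg/m^3


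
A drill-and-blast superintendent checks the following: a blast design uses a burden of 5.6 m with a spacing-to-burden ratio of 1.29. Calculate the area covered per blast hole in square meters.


First, find the spacing:
Spacing = burden * ratio = 5.6 * 1.29
= 7.224 m
Then, calculate the area:
Area = burden * spacing = 5.6 * 7.224
= 40.4544 m^2

40.4544 m^2


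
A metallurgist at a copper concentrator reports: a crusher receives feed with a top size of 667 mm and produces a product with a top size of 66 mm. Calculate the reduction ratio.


10.1061

Reduction ratio = feed size / product size
= 667 / 66
= 10.1061


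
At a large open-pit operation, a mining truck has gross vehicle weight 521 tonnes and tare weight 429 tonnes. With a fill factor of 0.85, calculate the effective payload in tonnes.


Maximum payload = gross - tare
= 521 - 429 = 92 tonnes
Effective payload = max payload * fill factor
= 92 * 0.85
= 78.2 tonnes

78.2 tonnes


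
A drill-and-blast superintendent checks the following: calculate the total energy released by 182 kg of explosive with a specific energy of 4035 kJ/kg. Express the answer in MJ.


Energy = mass * specific_energy / 1000
= 182 * 4035 / 1000
= 734370 / 1000
= 734.37 MJ

734.37 MJ


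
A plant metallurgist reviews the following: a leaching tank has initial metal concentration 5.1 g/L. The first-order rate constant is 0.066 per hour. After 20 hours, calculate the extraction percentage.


Compute the exponent:
-k * t = -0.066 * 20 = -1.32
Remaining concentration:
C = 5.1 * exp(-1.32)
= 5.1 * 0.267135302
= 1.36239004 g/L
Extracted = 5.1 - 1.36239004 = 3.73760996 g/L
Extraction % = 3.73760996 / 5.1 * 100
= 73.2865%

73.2865%


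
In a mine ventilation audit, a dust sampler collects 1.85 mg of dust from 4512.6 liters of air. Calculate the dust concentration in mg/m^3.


Convert liters to m^3: 1 m^3 = 1000 L
Concentration = mass / volume * 1000
= 1.85 / 4512.6 * 1000
= 0.0004099632141 * 1000
= 0.41 mg/m^3

0.41 mg/m^3


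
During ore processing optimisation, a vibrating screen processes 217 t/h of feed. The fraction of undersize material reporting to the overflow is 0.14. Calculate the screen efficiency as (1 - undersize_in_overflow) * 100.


86.0%

Screen efficiency = (1 - fraction of undersize in overflow) * 100
= (1 - 0.14) * 100
= 0.86 * 100
= 86.0%


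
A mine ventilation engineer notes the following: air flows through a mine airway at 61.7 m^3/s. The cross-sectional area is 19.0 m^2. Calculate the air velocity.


Velocity = flow rate / cross-sectional area
= 61.7 / 19.0
= 3.2474 m/s

3.2474 m/s


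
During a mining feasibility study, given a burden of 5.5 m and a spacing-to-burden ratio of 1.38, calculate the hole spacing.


7.59 m

Spacing = burden * ratio
= 5.5 * 1.38
= 7.59 m


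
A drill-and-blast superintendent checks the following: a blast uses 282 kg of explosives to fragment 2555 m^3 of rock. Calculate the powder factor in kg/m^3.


Powder factor = explosive mass / rock volume
= 282 / 2555
= 0.1104 kg/m^3

0.1104 kg/m^3


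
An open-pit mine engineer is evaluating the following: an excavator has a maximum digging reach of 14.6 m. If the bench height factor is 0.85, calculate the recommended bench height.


12.41 m

Bench height = reach * factor
= 14.6 * 0.85
= 12.41 m


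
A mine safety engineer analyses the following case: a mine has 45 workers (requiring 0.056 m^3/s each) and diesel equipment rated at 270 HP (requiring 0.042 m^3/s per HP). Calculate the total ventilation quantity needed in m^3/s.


Airflow for workers:
Q_people = 45 * 0.056 = 2.52 m^3/s
Airflow for diesel equipment:
Q_diesel = 270 * 0.042 = 11.34 m^3/s
Total ventilation:
Q_total = 2.52 + 11.34
= 13.86 m^3/s

13.86 m^3/s


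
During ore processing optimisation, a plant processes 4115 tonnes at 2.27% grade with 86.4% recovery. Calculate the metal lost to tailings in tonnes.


Total metal in feed:
= 4115 * 2.27 / 100 = 93.4105 tonnes
Metal recovered:
= 93.4105 * 86.4 / 100 = 80.706672 tonnes
Metal lost to tailings:
= 93.4105 - 80.706672
= 12.7038 tonnes

12.7038 tonnes


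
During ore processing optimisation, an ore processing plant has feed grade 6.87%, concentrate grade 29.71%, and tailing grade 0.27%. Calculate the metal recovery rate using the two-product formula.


Using the two-product formula:
R = 100 * c * (f - t) / (f * (c - t))
Numerator = 100 * 29.71 * (6.87 - 0.27)
= 100 * 29.71 * 6.6
= 19608.6
Denominator = 6.87 * (29.71 - 0.27)
= 6.87 * 29.44
= 202.2528
R = 19608.6 / 202.2528
= 96.9509%

96.9509%


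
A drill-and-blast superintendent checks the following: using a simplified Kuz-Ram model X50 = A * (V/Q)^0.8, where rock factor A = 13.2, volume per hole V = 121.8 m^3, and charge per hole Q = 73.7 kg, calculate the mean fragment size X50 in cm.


Compute V/Q:
V/Q = 121.8 / 73.7 = 1.652645862
Raise to the power 0.8:
(V/Q)^0.8 = 1.652645862^0.8 = 1.494664915
Multiply by A:
X50 = 13.2 * 1.494664915
= 19.7296 cm

19.7296 cm


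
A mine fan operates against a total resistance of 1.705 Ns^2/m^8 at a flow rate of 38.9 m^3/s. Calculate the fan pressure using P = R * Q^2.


2580.0231 Pa

Compute Q^2:
Q^2 = 38.9^2 = 1513.21
Compute pressure:
P = R * Q^2 = 1.705 * 1513.21
= 2580.0231 Pa


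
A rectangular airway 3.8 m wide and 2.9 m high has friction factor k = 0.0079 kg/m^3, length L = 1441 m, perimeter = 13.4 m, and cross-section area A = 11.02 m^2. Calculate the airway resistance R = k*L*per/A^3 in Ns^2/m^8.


Compute the numerator:
k * L * per = 0.0079 * 1441 * 13.4
= 152.54426
Compute the denominator:
A^3 = 11.02^3 = 1338.273208
Resistance:
R = 152.54426 / 1338.273208
= 0.114 Ns^2/m^8

0.114 Ns^2/m^8


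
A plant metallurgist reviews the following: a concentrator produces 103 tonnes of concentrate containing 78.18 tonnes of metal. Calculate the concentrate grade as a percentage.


75.9029%

Grade = (metal in concentrate / concentrate mass) * 100
= (78.18 / 103) * 100
= 0.7590291262 * 100
= 75.9029%


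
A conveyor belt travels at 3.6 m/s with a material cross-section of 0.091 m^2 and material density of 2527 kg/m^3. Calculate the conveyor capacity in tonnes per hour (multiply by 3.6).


2980.2427 t/h

Volumetric flow = speed * area
= 3.6 * 0.091 = 0.3276 m^3/s
Mass flow = volumetric * density
= 0.3276 * 2527 = 827.8452 kg/s
Convert to t/h: multiply by 3.6
Capacity = 827.8452 * 3.6
= 2980.2427 t/h


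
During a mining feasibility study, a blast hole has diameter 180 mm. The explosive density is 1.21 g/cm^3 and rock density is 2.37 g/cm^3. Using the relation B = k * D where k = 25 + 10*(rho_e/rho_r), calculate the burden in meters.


First, compute k:
rho_e / rho_r = 1.21 / 2.37 = 0.5105485232
k = 25 + 10 * 0.5105485232 = 30.10548523
Then, compute burden:
B = k * D / 1000 = 30.10548523 * 180 / 1000
= 5418.987342 / 1000
= 5.419 m

5.419 m


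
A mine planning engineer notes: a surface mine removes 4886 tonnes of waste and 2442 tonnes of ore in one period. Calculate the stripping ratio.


2.0008

Stripping ratio = waste tonnage / ore tonnage
= 4886 / 2442
= 2.0008


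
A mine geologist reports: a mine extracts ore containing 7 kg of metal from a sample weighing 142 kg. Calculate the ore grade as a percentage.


Ore grade = (metal mass / ore mass) * 100
= (7 / 142) * 100
= 0.04929577465 * 100
= 4.9296%

4.9296%


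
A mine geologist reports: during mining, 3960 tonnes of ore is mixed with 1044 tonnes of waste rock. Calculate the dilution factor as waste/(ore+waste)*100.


20.8633%

Total material = ore + waste
= 3960 + 1044 = 5004 tonnes
Dilution = waste / total * 100
= 1044 / 5004 * 100
= 0.2086330935 * 100
= 20.8633%


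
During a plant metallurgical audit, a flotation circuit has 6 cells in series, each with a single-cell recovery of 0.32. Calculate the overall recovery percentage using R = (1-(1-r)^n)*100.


90.1133%

Complement of single-cell recovery:
1 - r = 1 - 0.32 = 0.68
Raise to power n:
(1 - r)^6 = 0.68^6 = 0.09886748262
Overall recovery:
R = (1 - 0.09886748262) * 100
= 90.1133%


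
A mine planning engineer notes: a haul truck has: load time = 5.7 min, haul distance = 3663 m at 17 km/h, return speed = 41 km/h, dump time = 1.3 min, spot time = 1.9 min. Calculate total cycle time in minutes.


27.1887 min

Convert haul speed to m/min: 17 * 1000/60 = 283.3333333 m/min
Haul time = 3663 / 283.3333333 = 12.92823529 min
Convert return speed to m/min: 41 * 1000/60 = 683.3333333 m/min
Return time = 3663 / 683.3333333 = 5.360487805 min
Total cycle time:
= 5.7 + 12.92823529 + 1.3 + 5.360487805 + 1.9
= 27.1887 min


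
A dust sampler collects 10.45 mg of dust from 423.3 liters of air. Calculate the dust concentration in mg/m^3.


24.687 mg/m^3

Convert liters to m^3: 1 m^3 = 1000 L
Concentration = mass / volume * 1000
= 10.45 / 423.3 * 1000
= 0.02468698323 * 1000
= 24.687 mg/m^3


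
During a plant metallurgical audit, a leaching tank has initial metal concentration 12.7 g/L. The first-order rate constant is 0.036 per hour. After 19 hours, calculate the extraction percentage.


49.5405%

Compute the exponent:
-k * t = -0.036 * 19 = -0.684
Remaining concentration:
C = 12.7 * exp(-0.684)
= 12.7 * 0.5045945719
= 6.408351064 g/L
Extracted = 12.7 - 6.408351064 = 6.291648936 g/L
Extraction % = 6.291648936 / 12.7 * 100
= 49.5405%


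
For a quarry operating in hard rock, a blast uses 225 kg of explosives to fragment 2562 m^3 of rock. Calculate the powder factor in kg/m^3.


Powder factor = explosive mass / rock volume
= 225 / 2562
= 0.0878 kg/m^3

0.0878 kg/m^3


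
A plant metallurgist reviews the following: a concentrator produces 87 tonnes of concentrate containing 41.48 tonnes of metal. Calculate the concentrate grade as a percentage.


47.6782%

Grade = (metal in concentrate / concentrate mass) * 100
= (41.48 / 87) * 100
= 0.4767816092 * 100
= 47.6782%


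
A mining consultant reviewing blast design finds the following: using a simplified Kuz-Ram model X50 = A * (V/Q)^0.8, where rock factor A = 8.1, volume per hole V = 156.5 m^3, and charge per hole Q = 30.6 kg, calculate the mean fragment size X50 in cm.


Compute V/Q:
V/Q = 156.5 / 30.6 = 5.114379085
Raise to the power 0.8:
(V/Q)^0.8 = 5.114379085^0.8 = 3.690067685
Multiply by A:
X50 = 8.1 * 3.690067685
= 29.8895 cm

29.8895 cm


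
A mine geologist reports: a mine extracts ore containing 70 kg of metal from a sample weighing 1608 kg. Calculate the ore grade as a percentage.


4.3532%

Ore grade = (metal mass / ore mass) * 100
= (70 / 1608) * 100
= 0.04353233831 * 100
= 4.3532%


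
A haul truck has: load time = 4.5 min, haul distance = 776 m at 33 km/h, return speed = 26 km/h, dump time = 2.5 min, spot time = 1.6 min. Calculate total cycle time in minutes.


11.8017 min

Convert haul speed to m/min: 33 * 1000/60 = 550 m/min
Haul time = 776 / 550 = 1.410909091 min
Convert return speed to m/min: 26 * 1000/60 = 433.3333333 m/min
Return time = 776 / 433.3333333 = 1.790769231 min
Total cycle time:
= 4.5 + 1.410909091 + 2.5 + 1.790769231 + 1.6
= 11.8017 min


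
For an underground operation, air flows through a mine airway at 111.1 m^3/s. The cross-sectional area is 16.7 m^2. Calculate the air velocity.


Velocity = flow rate / cross-sectional area
= 111.1 / 16.7
= 6.6527 m/s

6.6527 m/s


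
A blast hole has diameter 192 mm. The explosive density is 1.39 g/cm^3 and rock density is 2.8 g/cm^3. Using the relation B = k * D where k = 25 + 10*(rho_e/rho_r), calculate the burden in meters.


5.7531 m

First, compute k:
rho_e / rho_r = 1.39 / 2.8 = 0.4964285714
k = 25 + 10 * 0.4964285714 = 29.96428571
Then, compute burden:
B = k * D / 1000 = 29.96428571 * 192 / 1000
= 5753.142857 / 1000
= 5.7531 m


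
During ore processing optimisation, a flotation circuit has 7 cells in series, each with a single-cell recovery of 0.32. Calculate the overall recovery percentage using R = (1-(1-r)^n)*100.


Complement of single-cell recovery:
1 - r = 1 - 0.32 = 0.68
Raise to power n:
(1 - r)^7 = 0.68^7 = 0.06722988818
Overall recovery:
R = (1 - 0.06722988818) * 100
= 93.277%

93.277%


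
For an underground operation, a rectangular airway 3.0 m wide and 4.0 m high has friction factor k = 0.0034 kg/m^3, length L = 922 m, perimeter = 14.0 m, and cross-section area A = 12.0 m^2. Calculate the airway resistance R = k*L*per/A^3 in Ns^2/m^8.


Compute the numerator:
k * L * per = 0.0034 * 922 * 14.0
= 43.8872
Compute the denominator:
A^3 = 12.0^3 = 1728
Resistance:
R = 43.8872 / 1728
= 0.0254 Ns^2/m^8

0.0254 Ns^2/m^8


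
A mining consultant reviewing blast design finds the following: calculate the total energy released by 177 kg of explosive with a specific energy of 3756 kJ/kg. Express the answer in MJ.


Energy = mass * specific_energy / 1000
= 177 * 3756 / 1000
= 664812 / 1000
= 664.812 MJ

664.812 MJ


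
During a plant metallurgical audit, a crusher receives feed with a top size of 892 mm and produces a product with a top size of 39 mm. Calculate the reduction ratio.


Reduction ratio = feed size / product size
= 892 / 39
= 22.8718

22.8718


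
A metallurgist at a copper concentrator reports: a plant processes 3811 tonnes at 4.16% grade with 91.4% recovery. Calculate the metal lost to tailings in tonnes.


Total metal in feed:
= 3811 * 4.16 / 100 = 158.5376 tonnes
Metal recovered:
= 158.5376 * 91.4 / 100 = 144.9033664 tonnes
Metal lost to tailings:
= 158.5376 - 144.9033664
= 13.6342 tonnes

13.6342 tonnes


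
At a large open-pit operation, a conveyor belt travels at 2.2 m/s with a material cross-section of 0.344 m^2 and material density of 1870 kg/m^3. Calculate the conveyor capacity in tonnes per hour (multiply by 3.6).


5094.7776 t/h

Volumetric flow = speed * area
= 2.2 * 0.344 = 0.7568 m^3/s
Mass flow = volumetric * density
= 0.7568 * 1870 = 1415.216 kg/s
Convert to t/h: multiply by 3.6
Capacity = 1415.216 * 3.6
= 5094.7776 t/h


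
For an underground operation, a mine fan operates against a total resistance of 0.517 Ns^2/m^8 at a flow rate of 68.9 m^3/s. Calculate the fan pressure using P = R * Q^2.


2454.3076 Pa

Compute Q^2:
Q^2 = 68.9^2 = 4747.21
Compute pressure:
P = R * Q^2 = 0.517 * 4747.21
= 2454.3076 Pa


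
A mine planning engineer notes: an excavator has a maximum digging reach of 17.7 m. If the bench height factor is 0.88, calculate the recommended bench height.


Bench height = reach * factor
= 17.7 * 0.88
= 15.576 m

15.576 m


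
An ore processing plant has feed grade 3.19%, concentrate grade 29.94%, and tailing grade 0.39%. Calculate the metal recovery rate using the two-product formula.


Using the two-product formula:
R = 100 * c * (f - t) / (f * (c - t))
Numerator = 100 * 29.94 * (3.19 - 0.39)
= 100 * 29.94 * 2.8
= 8383.2
Denominator = 3.19 * (29.94 - 0.39)
= 3.19 * 29.55
= 94.2645
R = 8383.2 / 94.2645
= 88.9327%

88.9327%


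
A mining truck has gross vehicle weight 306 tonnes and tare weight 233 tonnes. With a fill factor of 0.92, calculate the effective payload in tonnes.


Maximum payload = gross - tare
= 306 - 233 = 73 tonnes
Effective payload = max payload * fill factor
= 73 * 0.92
= 67.16 tonnes

67.16 tonnes


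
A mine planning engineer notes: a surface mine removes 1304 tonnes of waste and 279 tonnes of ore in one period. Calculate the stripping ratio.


4.6738

Stripping ratio = waste tonnage / ore tonnage
= 1304 / 279
= 4.6738


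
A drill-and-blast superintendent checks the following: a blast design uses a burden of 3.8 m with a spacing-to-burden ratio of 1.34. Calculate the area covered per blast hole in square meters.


19.3496 m^2

First, find the spacing:
Spacing = burden * ratio = 3.8 * 1.34
= 5.092 m
Then, calculate the area:
Area = burden * spacing = 3.8 * 5.092
= 19.3496 m^2


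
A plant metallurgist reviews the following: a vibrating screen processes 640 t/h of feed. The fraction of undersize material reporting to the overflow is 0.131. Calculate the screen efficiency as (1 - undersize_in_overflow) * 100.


Screen efficiency = (1 - fraction of undersize in overflow) * 100
= (1 - 0.131) * 100
= 0.869 * 100
= 86.9%

86.9%


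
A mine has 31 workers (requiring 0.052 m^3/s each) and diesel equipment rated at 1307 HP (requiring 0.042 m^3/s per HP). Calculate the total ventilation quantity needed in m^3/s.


56.506 m^3/s

Airflow for workers:
Q_people = 31 * 0.052 = 1.612 m^3/s
Airflow for diesel equipment:
Q_diesel = 1307 * 0.042 = 54.894 m^3/s
Total ventilation:
Q_total = 1.612 + 54.894
= 56.506 m^3/s


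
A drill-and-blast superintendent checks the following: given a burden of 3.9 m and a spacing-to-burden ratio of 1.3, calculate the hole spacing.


5.07 m

Spacing = burden * ratio
= 3.9 * 1.3
= 5.07 m


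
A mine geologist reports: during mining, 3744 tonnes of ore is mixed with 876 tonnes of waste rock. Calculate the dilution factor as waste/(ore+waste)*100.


18.961%

Total material = ore + waste
= 3744 + 876 = 4620 tonnes
Dilution = waste / total * 100
= 876 / 4620 * 100
= 0.1896103896 * 100
= 18.961%


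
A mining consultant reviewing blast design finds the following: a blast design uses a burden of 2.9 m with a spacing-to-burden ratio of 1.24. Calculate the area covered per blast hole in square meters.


10.4284 m^2

First, find the spacing:
Spacing = burden * ratio = 2.9 * 1.24
= 3.596 m
Then, calculate the area:
Area = burden * spacing = 2.9 * 3.596
= 10.4284 m^2


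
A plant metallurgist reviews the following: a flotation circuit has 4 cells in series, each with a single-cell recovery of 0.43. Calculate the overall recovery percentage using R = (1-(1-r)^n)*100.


Complement of single-cell recovery:
1 - r = 1 - 0.43 = 0.57
Raise to power n:
(1 - r)^4 = 0.57^4 = 0.10556001
Overall recovery:
R = (1 - 0.10556001) * 100
= 89.444%

89.444%


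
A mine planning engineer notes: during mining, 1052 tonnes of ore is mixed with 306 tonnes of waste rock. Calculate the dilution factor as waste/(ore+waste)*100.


Total material = ore + waste
= 1052 + 306 = 1358 tonnes
Dilution = waste / total * 100
= 306 / 1358 * 100
= 0.2253313697 * 100
= 22.5331%

22.5331%


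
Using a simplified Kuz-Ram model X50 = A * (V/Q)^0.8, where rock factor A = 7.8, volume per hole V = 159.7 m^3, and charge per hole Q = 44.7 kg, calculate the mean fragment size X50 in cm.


21.6019 cm

Compute V/Q:
V/Q = 159.7 / 44.7 = 3.572706935
Raise to the power 0.8:
(V/Q)^0.8 = 3.572706935^0.8 = 2.769477967
Multiply by A:
X50 = 7.8 * 2.769477967
= 21.6019 cm


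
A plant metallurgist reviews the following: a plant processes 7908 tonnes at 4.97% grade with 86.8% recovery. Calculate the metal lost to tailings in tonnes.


Total metal in feed:
= 7908 * 4.97 / 100 = 393.0276 tonnes
Metal recovered:
= 393.0276 * 86.8 / 100 = 341.1479568 tonnes
Metal lost to tailings:
= 393.0276 - 341.1479568
= 51.8796 tonnes

51.8796 tonnes


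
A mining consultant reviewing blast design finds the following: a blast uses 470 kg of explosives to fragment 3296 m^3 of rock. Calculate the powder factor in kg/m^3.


Powder factor = explosive mass / rock volume
= 470 / 3296
= 0.1426 kg/m^3

0.1426 kg/m^3


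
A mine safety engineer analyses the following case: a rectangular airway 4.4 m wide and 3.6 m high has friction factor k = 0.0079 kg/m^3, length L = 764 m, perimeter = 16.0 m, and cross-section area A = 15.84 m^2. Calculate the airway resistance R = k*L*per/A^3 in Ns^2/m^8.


Compute the numerator:
k * L * per = 0.0079 * 764 * 16.0
= 96.5696
Compute the denominator:
A^3 = 15.84^3 = 3974.344704
Resistance:
R = 96.5696 / 3974.344704
= 0.0243 Ns^2/m^8

0.0243 Ns^2/m^8


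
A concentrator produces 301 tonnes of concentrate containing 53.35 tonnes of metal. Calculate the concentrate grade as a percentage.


17.7243%

Grade = (metal in concentrate / concentrate mass) * 100
= (53.35 / 301) * 100
= 0.1772425249 * 100
= 17.7243%


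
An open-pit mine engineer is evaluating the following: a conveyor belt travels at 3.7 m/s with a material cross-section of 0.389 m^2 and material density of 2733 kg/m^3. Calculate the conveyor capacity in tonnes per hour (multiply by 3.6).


14160.9848 t/h

Volumetric flow = speed * area
= 3.7 * 0.389 = 1.4393 m^3/s
Mass flow = volumetric * density
= 1.4393 * 2733 = 3933.6069 kg/s
Convert to t/h: multiply by 3.6
Capacity = 3933.6069 * 3.6
= 14160.9848 t/h


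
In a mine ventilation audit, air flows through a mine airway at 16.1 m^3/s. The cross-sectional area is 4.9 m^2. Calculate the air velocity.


3.2857 m/s

Velocity = flow rate / cross-sectional area
= 16.1 / 4.9
= 3.2857 m/s


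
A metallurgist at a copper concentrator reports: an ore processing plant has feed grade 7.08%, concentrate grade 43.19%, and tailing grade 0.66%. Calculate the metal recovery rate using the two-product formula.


92.0851%

Using the two-product formula:
R = 100 * c * (f - t) / (f * (c - t))
Numerator = 100 * 43.19 * (7.08 - 0.66)
= 100 * 43.19 * 6.42
= 27727.98
Denominator = 7.08 * (43.19 - 0.66)
= 7.08 * 42.53
= 301.1124
R = 27727.98 / 301.1124
= 92.0851%


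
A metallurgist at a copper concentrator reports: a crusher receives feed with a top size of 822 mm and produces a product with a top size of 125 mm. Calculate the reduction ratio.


Reduction ratio = feed size / product size
= 822 / 125
= 6.576

6.576


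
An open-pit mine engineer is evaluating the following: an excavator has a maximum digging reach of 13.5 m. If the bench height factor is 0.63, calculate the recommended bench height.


8.505 m

Bench height = reach * factor
= 13.5 * 0.63
= 8.505 m


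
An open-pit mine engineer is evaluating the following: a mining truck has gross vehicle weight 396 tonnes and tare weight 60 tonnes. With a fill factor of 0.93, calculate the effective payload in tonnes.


312.48 tonnes

Maximum payload = gross - tare
= 396 - 60 = 336 tonnes
Effective payload = max payload * fill factor
= 336 * 0.93
= 312.48 tonnes


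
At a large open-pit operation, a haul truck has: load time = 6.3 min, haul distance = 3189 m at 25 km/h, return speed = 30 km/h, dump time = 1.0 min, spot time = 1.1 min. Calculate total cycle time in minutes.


Convert haul speed to m/min: 25 * 1000/60 = 416.6666667 m/min
Haul time = 3189 / 416.6666667 = 7.6536 min
Convert return speed to m/min: 30 * 1000/60 = 500 m/min
Return time = 3189 / 500 = 6.378 min
Total cycle time:
= 6.3 + 7.6536 + 1.0 + 6.378 + 1.1
= 22.4316 min

22.4316 min


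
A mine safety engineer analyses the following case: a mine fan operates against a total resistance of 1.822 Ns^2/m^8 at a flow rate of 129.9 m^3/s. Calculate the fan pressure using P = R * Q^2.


Compute Q^2:
Q^2 = 129.9^2 = 16874.01
Compute pressure:
P = R * Q^2 = 1.822 * 16874.01
= 30744.4462 Pa

30744.4462 Pa


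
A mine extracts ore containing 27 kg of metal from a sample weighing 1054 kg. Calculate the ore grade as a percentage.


2.5617%

Ore grade = (metal mass / ore mass) * 100
= (27 / 1054) * 100
= 0.02561669829 * 100
= 2.5617%


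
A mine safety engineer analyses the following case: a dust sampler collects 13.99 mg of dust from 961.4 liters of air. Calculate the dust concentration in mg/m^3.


14.5517 mg/m^3

Convert liters to m^3: 1 m^3 = 1000 L
Concentration = mass / volume * 1000
= 13.99 / 961.4 * 1000
= 0.01455169544 * 1000
= 14.5517 mg/m^3


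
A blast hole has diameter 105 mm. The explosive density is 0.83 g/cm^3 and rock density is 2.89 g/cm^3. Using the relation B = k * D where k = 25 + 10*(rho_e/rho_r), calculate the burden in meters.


First, compute k:
rho_e / rho_r = 0.83 / 2.89 = 0.2871972318
k = 25 + 10 * 0.2871972318 = 27.87197232
Then, compute burden:
B = k * D / 1000 = 27.87197232 * 105 / 1000
= 2926.557093 / 1000
= 2.9266 m

2.9266 m


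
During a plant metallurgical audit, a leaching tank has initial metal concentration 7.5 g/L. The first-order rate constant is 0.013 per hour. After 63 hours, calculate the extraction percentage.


55.9128%

Compute the exponent:
-k * t = -0.013 * 63 = -0.819
Remaining concentration:
C = 7.5 * exp(-0.819)
= 7.5 * 0.4408723064
= 3.306542298 g/L
Extracted = 7.5 - 3.306542298 = 4.193457702 g/L
Extraction % = 4.193457702 / 7.5 * 100
= 55.9128%


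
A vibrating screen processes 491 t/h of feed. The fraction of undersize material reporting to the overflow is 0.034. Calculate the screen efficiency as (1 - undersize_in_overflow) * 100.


96.6%

Screen efficiency = (1 - fraction of undersize in overflow) * 100
= (1 - 0.034) * 100
= 0.966 * 100
= 96.6%


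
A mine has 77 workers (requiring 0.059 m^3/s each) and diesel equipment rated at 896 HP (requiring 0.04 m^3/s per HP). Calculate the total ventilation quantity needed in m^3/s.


40.383 m^3/s

Airflow for workers:
Q_people = 77 * 0.059 = 4.543 m^3/s
Airflow for diesel equipment:
Q_diesel = 896 * 0.04 = 35.84 m^3/s
Total ventilation:
Q_total = 4.543 + 35.84
= 40.383 m^3/s


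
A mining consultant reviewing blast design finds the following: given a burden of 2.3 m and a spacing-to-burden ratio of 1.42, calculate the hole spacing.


3.266 m

Spacing = burden * ratio
= 2.3 * 1.42
= 3.266 m


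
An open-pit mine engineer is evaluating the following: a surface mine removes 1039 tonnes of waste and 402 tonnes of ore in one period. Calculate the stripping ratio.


2.5846

Stripping ratio = waste tonnage / ore tonnage
= 1039 / 402
= 2.5846


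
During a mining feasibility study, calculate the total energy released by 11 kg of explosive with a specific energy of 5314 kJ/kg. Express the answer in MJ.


Energy = mass * specific_energy / 1000
= 11 * 5314 / 1000
= 58454 / 1000
= 58.454 MJ

58.454 MJ


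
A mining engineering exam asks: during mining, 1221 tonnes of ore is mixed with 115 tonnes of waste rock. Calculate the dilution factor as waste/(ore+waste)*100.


Total material = ore + waste
= 1221 + 115 = 1336 tonnes
Dilution = waste / total * 100
= 115 / 1336 * 100
= 0.08607784431 * 100
= 8.6078%

8.6078%


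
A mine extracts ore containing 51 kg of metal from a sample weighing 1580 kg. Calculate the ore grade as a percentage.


3.2278%

Ore grade = (metal mass / ore mass) * 100
= (51 / 1580) * 100
= 0.03227848101 * 100
= 3.2278%


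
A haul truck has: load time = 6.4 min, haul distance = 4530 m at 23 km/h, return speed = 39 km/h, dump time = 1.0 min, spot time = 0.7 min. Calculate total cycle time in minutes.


26.8866 min

Convert haul speed to m/min: 23 * 1000/60 = 383.3333333 m/min
Haul time = 4530 / 383.3333333 = 11.8173913 min
Convert return speed to m/min: 39 * 1000/60 = 650 m/min
Return time = 4530 / 650 = 6.969230769 min
Total cycle time:
= 6.4 + 11.8173913 + 1.0 + 6.969230769 + 0.7
= 26.8866 min


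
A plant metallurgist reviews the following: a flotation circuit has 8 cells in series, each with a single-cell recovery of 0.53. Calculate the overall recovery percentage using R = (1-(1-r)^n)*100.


Complement of single-cell recovery:
1 - r = 1 - 0.53 = 0.47
Raise to power n:
(1 - r)^8 = 0.47^8 = 0.002381128666
Overall recovery:
R = (1 - 0.002381128666) * 100
= 99.7619%

99.7619%


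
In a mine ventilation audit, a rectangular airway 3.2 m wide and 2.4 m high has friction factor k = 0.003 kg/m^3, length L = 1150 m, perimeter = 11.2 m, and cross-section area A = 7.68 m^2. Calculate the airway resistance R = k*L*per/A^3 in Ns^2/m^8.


Compute the numerator:
k * L * per = 0.003 * 1150 * 11.2
= 38.64
Compute the denominator:
A^3 = 7.68^3 = 452.984832
Resistance:
R = 38.64 / 452.984832
= 0.0853 Ns^2/m^8

0.0853 Ns^2/m^8


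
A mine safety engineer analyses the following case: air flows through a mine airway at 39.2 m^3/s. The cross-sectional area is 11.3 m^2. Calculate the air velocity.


Velocity = flow rate / cross-sectional area
= 39.2 / 11.3
= 3.469 m/s

3.469 m/s


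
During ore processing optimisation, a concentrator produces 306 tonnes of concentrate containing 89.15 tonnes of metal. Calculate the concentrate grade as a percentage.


Grade = (metal in concentrate / concentrate mass) * 100
= (89.15 / 306) * 100
= 0.2913398693 * 100
= 29.134%

29.134%


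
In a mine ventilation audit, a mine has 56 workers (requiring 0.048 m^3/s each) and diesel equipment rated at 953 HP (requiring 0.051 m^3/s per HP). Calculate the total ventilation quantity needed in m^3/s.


51.291 m^3/s

Airflow for workers:
Q_people = 56 * 0.048 = 2.688 m^3/s
Airflow for diesel equipment:
Q_diesel = 953 * 0.051 = 48.603 m^3/s
Total ventilation:
Q_total = 2.688 + 48.603
= 51.291 m^3/s


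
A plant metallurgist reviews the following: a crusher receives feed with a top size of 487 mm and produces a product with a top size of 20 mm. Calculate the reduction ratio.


24.35

Reduction ratio = feed size / product size
= 487 / 20
= 24.35


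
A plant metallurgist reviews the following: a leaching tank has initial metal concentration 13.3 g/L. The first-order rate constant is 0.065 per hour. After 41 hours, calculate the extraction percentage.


Compute the exponent:
-k * t = -0.065 * 41 = -2.665
Remaining concentration:
C = 13.3 * exp(-2.665)
= 13.3 * 0.06959935353
= 0.925671402 g/L
Extracted = 13.3 - 0.925671402 = 12.3743286 g/L
Extraction % = 12.3743286 / 13.3 * 100
= 93.0401%

93.0401%


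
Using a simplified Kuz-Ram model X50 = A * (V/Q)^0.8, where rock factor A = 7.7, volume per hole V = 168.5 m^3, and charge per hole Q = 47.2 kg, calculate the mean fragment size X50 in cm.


Compute V/Q:
V/Q = 168.5 / 47.2 = 3.569915254
Raise to the power 0.8:
(V/Q)^0.8 = 3.569915254^0.8 = 2.767746596
Multiply by A:
X50 = 7.7 * 2.767746596
= 21.3116 cm

21.3116 cm


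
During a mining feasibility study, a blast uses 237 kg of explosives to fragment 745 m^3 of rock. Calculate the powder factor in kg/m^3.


Powder factor = explosive mass / rock volume
= 237 / 745
= 0.3181 kg/m^3

0.3181 kg/m^3


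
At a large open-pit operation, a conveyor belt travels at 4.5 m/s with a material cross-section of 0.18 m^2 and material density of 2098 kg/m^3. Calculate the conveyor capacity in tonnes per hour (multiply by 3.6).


6117.768 t/h

Volumetric flow = speed * area
= 4.5 * 0.18 = 0.81 m^3/s
Mass flow = volumetric * density
= 0.81 * 2098 = 1699.38 kg/s
Convert to t/h: multiply by 3.6
Capacity = 1699.38 * 3.6
= 6117.768 t/h


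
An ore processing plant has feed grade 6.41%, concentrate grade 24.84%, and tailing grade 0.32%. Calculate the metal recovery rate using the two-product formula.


Using the two-product formula:
R = 100 * c * (f - t) / (f * (c - t))
Numerator = 100 * 24.84 * (6.41 - 0.32)
= 100 * 24.84 * 6.09
= 15127.56
Denominator = 6.41 * (24.84 - 0.32)
= 6.41 * 24.52
= 157.1732
R = 15127.56 / 157.1732
= 96.2477%

96.2477%


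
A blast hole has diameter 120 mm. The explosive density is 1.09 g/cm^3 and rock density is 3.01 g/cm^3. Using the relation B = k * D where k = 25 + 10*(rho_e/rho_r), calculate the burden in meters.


First, compute k:
rho_e / rho_r = 1.09 / 3.01 = 0.3621262458
k = 25 + 10 * 0.3621262458 = 28.62126246
Then, compute burden:
B = k * D / 1000 = 28.62126246 * 120 / 1000
= 3434.551495 / 1000
= 3.4346 m

3.4346 m


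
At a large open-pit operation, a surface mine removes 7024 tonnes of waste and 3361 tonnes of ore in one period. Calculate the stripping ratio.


Stripping ratio = waste tonnage / ore tonnage
= 7024 / 3361
= 2.0899

2.0899


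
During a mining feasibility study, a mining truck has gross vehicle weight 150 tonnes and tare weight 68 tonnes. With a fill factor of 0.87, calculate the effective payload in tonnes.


Maximum payload = gross - tare
= 150 - 68 = 82 tonnes
Effective payload = max payload * fill factor
= 82 * 0.87
= 71.34 tonnes

71.34 tonnes


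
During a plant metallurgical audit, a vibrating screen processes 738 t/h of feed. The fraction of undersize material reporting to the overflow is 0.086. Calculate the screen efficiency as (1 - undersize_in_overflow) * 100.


Screen efficiency = (1 - fraction of undersize in overflow) * 100
= (1 - 0.086) * 100
= 0.914 * 100
= 91.4%

91.4%


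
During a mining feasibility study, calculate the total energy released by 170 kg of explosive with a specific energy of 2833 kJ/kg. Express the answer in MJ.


481.61 MJ

Energy = mass * specific_energy / 1000
= 170 * 2833 / 1000
= 481610 / 1000
= 481.61 MJ


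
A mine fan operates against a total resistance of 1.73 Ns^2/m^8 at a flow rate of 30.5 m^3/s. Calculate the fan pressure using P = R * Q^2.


1609.3325 Pa

Compute Q^2:
Q^2 = 30.5^2 = 930.25
Compute pressure:
P = R * Q^2 = 1.73 * 930.25
= 1609.3325 Pa


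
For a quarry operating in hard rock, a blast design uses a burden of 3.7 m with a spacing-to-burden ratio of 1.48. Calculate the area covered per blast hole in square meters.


First, find the spacing:
Spacing = burden * ratio = 3.7 * 1.48
= 5.476 m
Then, calculate the area:
Area = burden * spacing = 3.7 * 5.476
= 20.2612 m^2

20.2612 m^2


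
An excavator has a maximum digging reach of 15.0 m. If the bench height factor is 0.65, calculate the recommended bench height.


9.75 m

Bench height = reach * factor
= 15.0 * 0.65
= 9.75 m


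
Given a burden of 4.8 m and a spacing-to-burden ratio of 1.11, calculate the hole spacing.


Spacing = burden * ratio
= 4.8 * 1.11
= 5.328 m

5.328 m


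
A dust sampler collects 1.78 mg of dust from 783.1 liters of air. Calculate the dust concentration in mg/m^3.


2.273 mg/m^3

Convert liters to m^3: 1 m^3 = 1000 L
Concentration = mass / volume * 1000
= 1.78 / 783.1 * 1000
= 0.002273017495 * 1000
= 2.273 mg/m^3


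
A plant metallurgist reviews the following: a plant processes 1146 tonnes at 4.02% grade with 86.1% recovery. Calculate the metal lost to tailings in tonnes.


Total metal in feed:
= 1146 * 4.02 / 100 = 46.0692 tonnes
Metal recovered:
= 46.0692 * 86.1 / 100 = 39.6655812 tonnes
Metal lost to tailings:
= 46.0692 - 39.6655812
= 6.4036 tonnes

6.4036 tonnes


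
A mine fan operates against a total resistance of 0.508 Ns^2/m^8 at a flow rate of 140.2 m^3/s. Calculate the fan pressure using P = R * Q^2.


9985.2683 Pa

Compute Q^2:
Q^2 = 140.2^2 = 19656.04
Compute pressure:
P = R * Q^2 = 0.508 * 19656.04
= 9985.2683 Pa


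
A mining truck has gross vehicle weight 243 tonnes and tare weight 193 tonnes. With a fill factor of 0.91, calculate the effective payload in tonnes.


Maximum payload = gross - tare
= 243 - 193 = 50 tonnes
Effective payload = max payload * fill factor
= 50 * 0.91
= 45.5 tonnes

45.5 tonnes


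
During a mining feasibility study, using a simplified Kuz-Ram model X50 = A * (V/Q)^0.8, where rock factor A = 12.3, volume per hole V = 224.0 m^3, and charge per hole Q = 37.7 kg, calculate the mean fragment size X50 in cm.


51.1718 cm

Compute V/Q:
V/Q = 224.0 / 37.7 = 5.941644562
Raise to the power 0.8:
(V/Q)^0.8 = 5.941644562^0.8 = 4.160306569
Multiply by A:
X50 = 12.3 * 4.160306569
= 51.1718 cm


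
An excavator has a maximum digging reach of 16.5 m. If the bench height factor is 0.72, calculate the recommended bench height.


11.88 m

Bench height = reach * factor
= 16.5 * 0.72
= 11.88 m


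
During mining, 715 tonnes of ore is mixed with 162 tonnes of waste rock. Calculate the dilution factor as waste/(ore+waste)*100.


Total material = ore + waste
= 715 + 162 = 877 tonnes
Dilution = waste / total * 100
= 162 / 877 * 100
= 0.1847206385 * 100
= 18.4721%

18.4721%


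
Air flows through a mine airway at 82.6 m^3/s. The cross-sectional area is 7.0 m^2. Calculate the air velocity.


Velocity = flow rate / cross-sectional area
= 82.6 / 7.0
= 11.8 m/s

11.8 m/s


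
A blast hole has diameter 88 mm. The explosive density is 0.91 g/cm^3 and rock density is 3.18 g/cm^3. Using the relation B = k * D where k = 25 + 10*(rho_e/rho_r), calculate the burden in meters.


2.4518 m

First, compute k:
rho_e / rho_r = 0.91 / 3.18 = 0.286163522
k = 25 + 10 * 0.286163522 = 27.86163522
Then, compute burden:
B = k * D / 1000 = 27.86163522 * 88 / 1000
= 2451.823899 / 1000
= 2.4518 m


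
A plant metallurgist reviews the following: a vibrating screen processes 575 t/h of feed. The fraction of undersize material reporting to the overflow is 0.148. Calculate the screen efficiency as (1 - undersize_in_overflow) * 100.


Screen efficiency = (1 - fraction of undersize in overflow) * 100
= (1 - 0.148) * 100
= 0.852 * 100
= 85.2%

85.2%


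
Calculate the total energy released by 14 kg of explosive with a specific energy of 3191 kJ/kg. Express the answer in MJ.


44.674 MJ

Energy = mass * specific_energy / 1000
= 14 * 3191 / 1000
= 44674 / 1000
= 44.674 MJ


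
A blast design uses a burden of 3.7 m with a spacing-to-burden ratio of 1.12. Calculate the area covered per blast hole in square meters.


First, find the spacing:
Spacing = burden * ratio = 3.7 * 1.12
= 4.144 m
Then, calculate the area:
Area = burden * spacing = 3.7 * 4.144
= 15.3328 m^2

15.3328 m^2


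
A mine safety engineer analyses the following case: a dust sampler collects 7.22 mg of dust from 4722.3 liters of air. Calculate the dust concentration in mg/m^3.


Convert liters to m^3: 1 m^3 = 1000 L
Concentration = mass / volume * 1000
= 7.22 / 4722.3 * 1000
= 0.001528915994 * 1000
= 1.5289 mg/m^3

1.5289 mg/m^3


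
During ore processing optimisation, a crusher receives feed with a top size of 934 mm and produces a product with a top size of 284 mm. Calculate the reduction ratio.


Reduction ratio = feed size / product size
= 934 / 284
= 3.2887

3.2887
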